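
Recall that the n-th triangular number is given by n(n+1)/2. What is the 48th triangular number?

The 48th triangular number is n(n+1)/2 with n = 48.
48·49/2 = 2352/2 = 1176.

1176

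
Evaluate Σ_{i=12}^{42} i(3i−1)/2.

Σ i(3i−1)/2 = (3Σi² − Σi) / 2 over i = 12..42.
Σi = 903 − 66 = 837 and Σi² = 25585 − 506 = 25079.
(3·25079 − 1·837) / 2 = 74400/2 = 37200.

37200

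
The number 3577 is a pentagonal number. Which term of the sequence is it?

49

Set n(3n−1)/2 = 3577, giving 3n² − n − 7154 = 0.
So n = (1 + 293) / 6 = 294/6 = 49.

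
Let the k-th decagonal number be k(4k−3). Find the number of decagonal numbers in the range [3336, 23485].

48

The n-th decagonal number is n(4n−3).
Smallest index with value ≥ 3336: n = 30 (giving 3510).
Largest index with value ≤ 23485: n = 77 (giving 23485).
Indices 30 through 77: 48 terms.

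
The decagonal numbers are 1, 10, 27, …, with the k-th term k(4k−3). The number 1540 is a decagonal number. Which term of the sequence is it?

20

Set n(4n−3) = 1540, giving 4n² − 3n − 1540 = 0.
So n = (3 + 157) / 8 = 160/8 = 20.
Check: 20·(4·20 − 3) = 1540. ✓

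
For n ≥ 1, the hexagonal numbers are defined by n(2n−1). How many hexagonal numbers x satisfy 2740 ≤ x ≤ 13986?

The n-th hexagonal number is n(2n−1).
Smallest index with value ≥ 2740: n = 38 (giving 2850).
Largest index with value ≤ 13986: n = 83 (giving 13695).
Indices 38 through 83: 46 terms.

46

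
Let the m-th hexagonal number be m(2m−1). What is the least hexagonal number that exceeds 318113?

Solve n(2n−1) > 318113 for integer n.
The largest n with value ≤ 318113 is 399 (since 318003 ≤ 318113 < 319600), so the first above is n = 400, value 319600.

319600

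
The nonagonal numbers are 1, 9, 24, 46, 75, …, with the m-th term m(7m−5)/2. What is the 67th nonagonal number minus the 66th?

Consecutive nonagonal numbers differ by 7n − 6: here 7·67 − 6 = 463.

463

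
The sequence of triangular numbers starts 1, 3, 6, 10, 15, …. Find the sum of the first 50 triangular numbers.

22100

Σ i(i+1)/2 = (Σi² + Σi) / 2 over i = 1..50.
Σi = 1275 and Σi² = 42925.
(1·42925 + 1·1275) / 2 = 44200/2 = 22100.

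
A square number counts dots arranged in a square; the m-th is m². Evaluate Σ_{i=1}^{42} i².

Σ_{i=1}^{42} i² = 42·43·85/6 = 25585.

25585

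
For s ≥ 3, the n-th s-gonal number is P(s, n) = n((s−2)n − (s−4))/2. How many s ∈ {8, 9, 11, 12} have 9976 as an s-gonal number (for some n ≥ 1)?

s = 8: P(8, 58) = 9976. ✓
s = 9: P(9, 53) = 9699 and P(9, 54) = 10071; 9976 is not s-gonal.
s = 11: P(11, 47) = 9776 and P(11, 48) = 10200; 9976 is not s-gonal.
s = 12: P(12, 45) = 9945 and P(12, 46) = 10396; 9976 is not s-gonal.
Hits: s ∈ {8} → 1.

1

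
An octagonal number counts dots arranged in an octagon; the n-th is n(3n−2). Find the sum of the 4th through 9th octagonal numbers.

Σ i(3i−2) = 3Σi² − 2Σi over i = 4..9.
Σi = 45 − 6 = 39 and Σi² = 285 − 14 = 271.
3·271 − 2·39 = 735.

735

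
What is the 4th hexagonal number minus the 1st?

27

4·(2·4 − 1) = 28 and 1·(2·1 − 1) = 1.
Difference: 28 − 1 = 27.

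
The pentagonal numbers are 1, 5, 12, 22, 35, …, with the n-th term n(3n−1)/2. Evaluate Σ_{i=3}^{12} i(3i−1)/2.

930

Σ i(3i−1)/2 = (3Σi² − Σi) / 2 over i = 3..12.
Σi = 78 − 3 = 75 and Σi² = 650 − 5 = 645.
(3·645 − 1·75) / 2 = 1860/2 = 930.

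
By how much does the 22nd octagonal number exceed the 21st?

Consecutive octagonal numbers differ by 6n − 5: here 6·22 − 5 = 127.

127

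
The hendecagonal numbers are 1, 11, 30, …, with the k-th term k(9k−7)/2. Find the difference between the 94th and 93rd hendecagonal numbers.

Consecutive hendecagonal numbers differ by 9n − 8: here 9·94 − 8 = 838.

838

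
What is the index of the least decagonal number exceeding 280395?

Solve n(4n−3) > 280395 for integer n.
The largest n with value ≤ 280395 is 265 (since 280105 ≤ 280395 < 282226), so the first above is n = 266, value 282226.

266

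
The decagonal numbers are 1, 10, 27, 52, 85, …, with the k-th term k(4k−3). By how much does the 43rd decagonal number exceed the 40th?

43·(4·43 − 3) = 7267 and 40·(4·40 − 3) = 6280.
Difference: 7267 − 6280 = 987.

987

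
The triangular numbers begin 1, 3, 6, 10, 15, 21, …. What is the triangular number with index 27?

378

The 27th triangular number is n(n+1)/2 with n = 27.
27·28/2 = 756/2 = 378.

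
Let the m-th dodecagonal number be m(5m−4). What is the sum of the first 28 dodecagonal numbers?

36946

Σ i(5i−4) = 5Σi² − 4Σi over i = 1..28.
Σi = 406 and Σi² = 7714.
5·7714 − 4·406 = 36946.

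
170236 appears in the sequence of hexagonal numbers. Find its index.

Set n(2n−1) = 170236, giving 2n² − n − 170236 = 0.
So n = (1 + 1167) / 4 = 1168/4 = 292.
Check: 292·(2·292 − 1) = 170236. ✓

292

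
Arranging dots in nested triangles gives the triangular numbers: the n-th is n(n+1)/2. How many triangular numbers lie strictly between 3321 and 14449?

The n-th triangular number is n(n+1)/2.
Smallest index with value > 3321: n = 82 (giving 3403).
Largest index with value < 14449: n = 169 (giving 14365).
Indices 82 through 169: 88 terms.

88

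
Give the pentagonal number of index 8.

92

8·(3·8 − 1)/2 = 8·23/2 = 92.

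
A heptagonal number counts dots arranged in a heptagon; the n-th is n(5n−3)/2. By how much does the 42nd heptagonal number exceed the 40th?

42·(5·42 − 3)/2 = 4347 and 40·(5·40 − 3)/2 = 3940.
Difference: 4347 − 3940 = 407.

407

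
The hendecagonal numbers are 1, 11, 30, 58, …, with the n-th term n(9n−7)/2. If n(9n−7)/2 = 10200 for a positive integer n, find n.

48

Set n(9n−7)/2 = 10200, giving 9n² − 7n − 20400 = 0.
So n = (7 + 857) / 18 = 864/18 = 48.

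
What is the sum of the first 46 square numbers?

Σ_{i=1}^{46} i² = 46·47·93/6 = 33511.

33511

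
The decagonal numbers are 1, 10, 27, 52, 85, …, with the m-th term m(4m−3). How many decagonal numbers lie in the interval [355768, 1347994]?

282

The n-th decagonal number is n(4n−3).
Smallest index with value ≥ 355768: n = 299 (giving 356707).
Largest index with value ≤ 1347994: n = 580 (giving 1343860).
Indices 299 through 580: 282 terms.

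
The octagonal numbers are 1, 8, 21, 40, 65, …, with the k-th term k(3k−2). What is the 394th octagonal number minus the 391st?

7059

394·(3·394 − 2) = 464920 and 391·(3·391 − 2) = 457861.
Difference: 464920 − 457861 = 7059.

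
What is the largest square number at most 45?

Solve n² ≤ 45 for integer n.
n = 6 gives 36 ≤ 45, while n = 7 gives 49 > 45; so the answer is 36.

36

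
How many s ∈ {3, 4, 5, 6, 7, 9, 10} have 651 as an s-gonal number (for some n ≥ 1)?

s = 3: P(3, 35) = 630 and P(3, 36) = 666; 651 is not s-gonal.
s = 4: P(4, 25) = 625 and P(4, 26) = 676; 651 is not s-gonal.
s = 5: P(5, 21) = 651. ✓
s = 6: P(6, 18) = 630 and P(6, 19) = 703; 651 is not s-gonal.
s = 7: P(7, 16) = 616 and P(7, 17) = 697; 651 is not s-gonal.
s = 9: P(9, 14) = 651. ✓
s = 10: P(10, 13) = 637 and P(10, 14) = 742; 651 is not s-gonal.
Hits: s ∈ {5, 9} → 2.

2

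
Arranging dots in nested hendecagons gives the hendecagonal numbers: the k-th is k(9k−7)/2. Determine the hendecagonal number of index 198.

175725

198·(9·198 − 7)/2 = 198·1775/2 = 175725.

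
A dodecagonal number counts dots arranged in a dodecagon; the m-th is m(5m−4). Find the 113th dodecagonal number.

63393

The 113th dodecagonal number is n(5n−4) with n = 113.
113·(5·113 − 4) = 113·561 = 63393.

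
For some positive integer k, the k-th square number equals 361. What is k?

We need n² = 361, so n = √361 = 19.
Check: 19² = 361. ✓

19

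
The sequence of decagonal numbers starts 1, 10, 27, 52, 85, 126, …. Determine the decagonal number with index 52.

10660

The 52nd decagonal number is n(4n−3) with n = 52.
52·(4·52 − 3) = 52·205 = 10660.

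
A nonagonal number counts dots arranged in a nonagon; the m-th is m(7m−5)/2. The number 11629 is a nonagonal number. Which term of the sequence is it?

58

Set n(7n−5)/2 = 11629, giving 7n² − 5n − 23258 = 0.
The discriminant is 25 + 56·11629 = 651249, and √651249 = 807.
So n = (5 + 807) / 14 = 812/14 = 58.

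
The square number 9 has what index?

We need n² = 9, so n = √9 = 3.
Check: 3² = 9. ✓

3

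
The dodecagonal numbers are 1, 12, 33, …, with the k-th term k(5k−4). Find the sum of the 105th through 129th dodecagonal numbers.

Σ i(5i−4) = 5Σi² − 4Σi over i = 105..129.
Σi = 8385 − 5460 = 2925 and Σi² = 723905 − 380380 = 343525.
5·343525 − 4·2925 = 1705925.

1705925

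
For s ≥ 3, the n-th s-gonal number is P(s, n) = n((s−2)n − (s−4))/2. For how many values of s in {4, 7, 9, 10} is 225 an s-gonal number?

s = 4: P(4, 15) = 225. ✓
s = 7: P(7, 9) = 189 and P(7, 10) = 235; 225 is not s-gonal.
s = 9: P(9, 8) = 204 and P(9, 9) = 261; 225 is not s-gonal.
s = 10: P(10, 7) = 175 and P(10, 8) = 232; 225 is not s-gonal.
Hits: s ∈ {4} → 1.

1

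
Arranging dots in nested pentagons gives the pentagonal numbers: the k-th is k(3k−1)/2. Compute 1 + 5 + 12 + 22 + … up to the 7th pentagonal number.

Σ i(3i−1)/2 = (3Σi² − Σi) / 2 over i = 1..7.
Σi = 28 and Σi² = 140.
(3·140 − 1·28) / 2 = 392/2 = 196.

196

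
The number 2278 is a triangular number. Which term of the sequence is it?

67

Set n(n+1)/2 = 2278, giving n² + n − 4556 = 0.
The discriminant is 1 + 8·2278 = 18225, and √18225 = 135.
So n = (-1 + 135) / 2 = 134/2 = 67.
Check: 67·68/2 = 2278. ✓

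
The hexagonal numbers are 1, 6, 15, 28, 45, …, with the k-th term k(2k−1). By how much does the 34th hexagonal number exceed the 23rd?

1243

34·(2·34 − 1) = 2278 and 23·(2·23 − 1) = 1035.
Difference: 2278 − 1035 = 1243.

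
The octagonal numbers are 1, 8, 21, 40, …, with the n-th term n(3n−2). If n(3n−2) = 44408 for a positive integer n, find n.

Set n(3n−2) = 44408, giving 3n² − 2n − 44408 = 0.
The discriminant is 4 + 12·44408 = 532900, and √532900 = 730.
So n = (2 + 730) / 6 = 732/6 = 122.

122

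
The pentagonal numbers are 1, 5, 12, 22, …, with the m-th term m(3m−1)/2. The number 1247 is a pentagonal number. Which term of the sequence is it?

Set n(3n−1)/2 = 1247, giving 3n² − n − 2494 = 0.
The discriminant is 1 + 24·1247 = 29929, and √29929 = 173.
So n = (1 + 173) / 6 = 174/6 = 29.

29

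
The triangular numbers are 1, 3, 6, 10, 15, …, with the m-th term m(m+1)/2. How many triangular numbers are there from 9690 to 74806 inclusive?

248

The n-th triangular number is n(n+1)/2.
Smallest index with value ≥ 9690: n = 139 (giving 9730).
Largest index with value ≤ 74806: n = 386 (giving 74691).
Indices 139 through 386: 248 terms.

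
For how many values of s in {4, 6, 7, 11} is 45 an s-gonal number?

s = 4: P(4, 6) = 36 and P(4, 7) = 49; 45 is not s-gonal.
s = 6: P(6, 5) = 45. ✓
s = 7: P(7, 4) = 34 and P(7, 5) = 55; 45 is not s-gonal.
s = 11: P(11, 3) = 30 and P(11, 4) = 58; 45 is not s-gonal.
Hits: s ∈ {6} → 1.

1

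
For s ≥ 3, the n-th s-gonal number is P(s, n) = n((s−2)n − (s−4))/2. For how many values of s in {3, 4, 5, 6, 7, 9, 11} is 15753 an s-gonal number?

2

s = 3: P(3, 177) = 15753. ✓
s = 4: P(4, 125) = 15625 and P(4, 126) = 15876; 15753 is not s-gonal.
s = 5: P(5, 102) = 15555 and P(5, 103) = 15862; 15753 is not s-gonal.
s = 6: P(6, 89) = 15753. ✓
s = 7: P(7, 79) = 15484 and P(7, 80) = 15880; 15753 is not s-gonal.
s = 9: P(9, 67) = 15544 and P(9, 68) = 16014; 15753 is not s-gonal.
s = 11: P(11, 59) = 15458 and P(11, 60) = 15990; 15753 is not s-gonal.
Hits: s ∈ {3, 6} → 2.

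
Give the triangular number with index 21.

21·22/2 = 462/2 = 231.

231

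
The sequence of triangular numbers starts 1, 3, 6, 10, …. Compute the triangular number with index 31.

496

The 31st triangular number is n(n+1)/2 with n = 31.
31·32/2 = 992/2 = 496.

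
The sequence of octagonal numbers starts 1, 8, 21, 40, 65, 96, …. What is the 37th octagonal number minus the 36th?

217

Consecutive octagonal numbers differ by 6n − 5: here 6·37 − 5 = 217.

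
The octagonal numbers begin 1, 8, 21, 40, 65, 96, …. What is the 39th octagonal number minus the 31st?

1664

39·(3·39 − 2) = 4485 and 31·(3·31 − 2) = 2821.
Difference: 4485 − 2821 = 1664.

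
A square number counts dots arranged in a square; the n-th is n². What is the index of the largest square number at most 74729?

273

Solve n² ≤ 74729 for integer n.
n = 273 gives 74529 ≤ 74729, while n = 274 gives 75076 > 74729; so the answer is index 273.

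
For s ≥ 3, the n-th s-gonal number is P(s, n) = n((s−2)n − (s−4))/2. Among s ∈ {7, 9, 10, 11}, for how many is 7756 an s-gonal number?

1

s = 7: P(7, 56) = 7756. ✓
s = 9: P(9, 47) = 7614 and P(9, 48) = 7944; 7756 is not s-gonal.
s = 10: P(10, 44) = 7612 and P(10, 45) = 7965; 7756 is not s-gonal.
s = 11: P(11, 41) = 7421 and P(11, 42) = 7791; 7756 is not s-gonal.
Hits: s ∈ {7} → 1.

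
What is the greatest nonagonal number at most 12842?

12450

Solve n(7n−5)/2 ≤ 12842 for integer n.
n = 60 gives 12450 ≤ 12842, while n = 61 gives 12871 > 12842; so the answer is 12450.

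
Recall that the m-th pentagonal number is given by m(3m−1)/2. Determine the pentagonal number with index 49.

The 49th pentagonal number is n(3n−1)/2 with n = 49.
49·(3·49 − 1)/2 = 49·146/2 = 49·73 = 3577.

3577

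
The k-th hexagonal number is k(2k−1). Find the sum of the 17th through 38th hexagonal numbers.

34441

Σ i(2i−1) = 2Σi² − Σi over i = 17..38.
Σi = 741 − 136 = 605 and Σi² = 19019 − 1496 = 17523.
2·17523 − 1·605 = 34441.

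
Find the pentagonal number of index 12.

12·(3·12 − 1)/2 = 12·35/2 = 210.

210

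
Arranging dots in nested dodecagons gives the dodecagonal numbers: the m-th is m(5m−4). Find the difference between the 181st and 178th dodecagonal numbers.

5373

181·(5·181 − 4) = 163081 and 178·(5·178 − 4) = 157708.
Difference: 163081 − 157708 = 5373.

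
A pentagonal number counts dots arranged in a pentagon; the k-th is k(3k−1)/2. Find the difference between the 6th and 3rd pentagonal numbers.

39

6·(3·6 − 1)/2 = 51 and 3·(3·3 − 1)/2 = 12.
Difference: 51 − 12 = 39.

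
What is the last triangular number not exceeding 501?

496

Solve n(n+1)/2 ≤ 501 for integer n.
n = 31 gives 496 ≤ 501, while n = 32 gives 528 > 501; so the answer is 496.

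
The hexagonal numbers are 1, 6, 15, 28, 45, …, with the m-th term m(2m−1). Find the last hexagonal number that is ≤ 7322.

7140

Solve n(2n−1) ≤ 7322 for integer n.
n = 60 gives 7140 ≤ 7322, while n = 61 gives 7381 > 7322; so the answer is 7140.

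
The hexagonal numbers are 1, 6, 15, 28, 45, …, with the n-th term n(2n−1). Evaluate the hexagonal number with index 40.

The 40th hexagonal number is n(2n−1) with n = 40.
40·(2·40 − 1) = 40·79 = 3160.

3160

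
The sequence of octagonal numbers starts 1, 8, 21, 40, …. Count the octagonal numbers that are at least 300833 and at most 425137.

The n-th octagonal number is n(3n−2).
Smallest index with value ≥ 300833: n = 317 (giving 300833).
Largest index with value ≤ 425137: n = 376 (giving 423376).
Indices 317 through 376: 60 terms.

60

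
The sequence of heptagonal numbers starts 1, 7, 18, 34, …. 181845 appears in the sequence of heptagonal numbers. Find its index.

270

Set n(5n−3)/2 = 181845, giving 5n² − 3n − 363690 = 0.
The discriminant is 9 + 40·181845 = 7273809, and √7273809 = 2697.
So n = (3 + 2697) / 10 = 2700/10 = 270.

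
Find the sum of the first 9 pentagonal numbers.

405

Σ i(3i−1)/2 = (3Σi² − Σi) / 2 over i = 1..9.
Σi = 45 and Σi² = 285.
(3·285 − 1·45) / 2 = 810/2 = 405.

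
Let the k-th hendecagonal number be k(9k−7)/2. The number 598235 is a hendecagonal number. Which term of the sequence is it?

Set n(9n−7)/2 = 598235, giving 9n² − 7n − 1196470 = 0.
The discriminant is 49 + 72·598235 = 43072969, and √43072969 = 6563.
So n = (7 + 6563) / 18 = 6570/18 = 365.

365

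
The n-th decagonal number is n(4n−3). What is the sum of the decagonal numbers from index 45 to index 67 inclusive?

Σ i(4i−3) = 4Σi² − 3Σi over i = 45..67.
Σi = 2278 − 990 = 1288 and Σi² = 102510 − 29370 = 73140.
4·73140 − 3·1288 = 288696.

288696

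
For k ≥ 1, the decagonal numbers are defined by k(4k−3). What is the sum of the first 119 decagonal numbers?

2253860

Σ i(4i−3) = 4Σi² − 3Σi over i = 1..119.
Σi = 7140 and Σi² = 568820.
4·568820 − 3·7140 = 2253860.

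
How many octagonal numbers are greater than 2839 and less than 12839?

The n-th octagonal number is n(3n−2).
Smallest index with value > 2839: n = 32 (giving 3008).
Largest index with value < 12839: n = 65 (giving 12545).
Indices 32 through 65: 34 terms.

34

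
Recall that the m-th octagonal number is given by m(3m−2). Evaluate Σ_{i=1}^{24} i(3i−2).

Σ i(3i−2) = 3Σi² − 2Σi over i = 1..24.
Σi = 300 and Σi² = 4900.
3·4900 − 2·300 = 14100.

14100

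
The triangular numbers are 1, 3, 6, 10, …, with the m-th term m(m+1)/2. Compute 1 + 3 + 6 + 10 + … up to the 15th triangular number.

Σ i(i+1)/2 = (Σi² + Σi) / 2 over i = 1..15.
Σi = 120 and Σi² = 1240.
(1·1240 + 1·120) / 2 = 1360/2 = 680.

680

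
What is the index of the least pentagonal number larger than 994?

26

Solve n(3n−1)/2 > 994 for integer n.
The largest n with value ≤ 994 is 25 (since 925 ≤ 994 < 1001), so the first above is n = 26, value 1001.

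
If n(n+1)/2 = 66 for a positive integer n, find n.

11

Set n(n+1)/2 = 66, giving n² + n − 132 = 0.
The discriminant is 1 + 8·66 = 529, and √529 = 23.
So n = (-1 + 23) / 2 = 22/2 = 11.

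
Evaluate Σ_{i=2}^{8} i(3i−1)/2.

Σ i(3i−1)/2 = (3Σi² − Σi) / 2 over i = 2..8.
Σi = 36 − 1 = 35 and Σi² = 204 − 1 = 203.
(3·203 − 1·35) / 2 = 574/2 = 287.

287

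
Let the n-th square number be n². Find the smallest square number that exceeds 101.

Solve n² > 101 for integer n.
The largest n with value ≤ 101 is 10 (since 100 ≤ 101 < 121), so the first above is n = 11, value 121.

121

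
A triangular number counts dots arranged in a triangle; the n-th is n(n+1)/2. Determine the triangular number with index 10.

55

10·11/2 = 110/2 = 55.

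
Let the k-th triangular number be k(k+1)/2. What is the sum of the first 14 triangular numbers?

560

Σ i(i+1)/2 = (Σi² + Σi) / 2 over i = 1..14.
Σi = 105 and Σi² = 1015.
(1·1015 + 1·105) / 2 = 1120/2 = 560.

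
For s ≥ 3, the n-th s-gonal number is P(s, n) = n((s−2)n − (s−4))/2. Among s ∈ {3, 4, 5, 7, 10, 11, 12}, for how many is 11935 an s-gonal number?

s = 3: P(3, 154) = 11935. ✓
s = 4: P(4, 109) = 11881 and P(4, 110) = 12100; 11935 is not s-gonal.
s = 5: P(5, 89) = 11837 and P(5, 90) = 12105; 11935 is not s-gonal.
s = 7: P(7, 69) = 11799 and P(7, 70) = 12145; 11935 is not s-gonal.
s = 10: P(10, 55) = 11935. ✓
s = 11: P(11, 51) = 11526 and P(11, 52) = 11986; 11935 is not s-gonal.
s = 12: P(12, 49) = 11809 and P(12, 50) = 12300; 11935 is not s-gonal.
Hits: s ∈ {3, 10} → 2.

2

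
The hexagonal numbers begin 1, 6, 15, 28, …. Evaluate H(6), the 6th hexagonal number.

66

The 6th hexagonal number is n(2n−1) with n = 6.
6·(2·6 − 1) = 6·11 = 66.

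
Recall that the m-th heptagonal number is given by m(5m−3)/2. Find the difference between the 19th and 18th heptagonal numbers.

Consecutive heptagonal numbers differ by 5n − 4: here 5·19 − 4 = 91.

91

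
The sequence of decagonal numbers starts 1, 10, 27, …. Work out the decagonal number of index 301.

361501

The 301st decagonal number is n(4n−3) with n = 301.
301·(4·301 − 3) = 301·1201 = 361501.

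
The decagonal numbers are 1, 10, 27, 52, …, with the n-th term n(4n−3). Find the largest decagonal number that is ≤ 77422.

76867

Solve n(4n−3) ≤ 77422 for integer n.
n = 139 gives 76867 ≤ 77422, while n = 140 gives 77980 > 77422; so the answer is 76867.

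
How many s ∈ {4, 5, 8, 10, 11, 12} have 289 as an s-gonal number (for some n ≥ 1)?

s = 4: P(4, 17) = 289. ✓
s = 5: P(5, 14) = 287 and P(5, 15) = 330; 289 is not s-gonal.
s = 8: P(8, 10) = 280 and P(8, 11) = 341; 289 is not s-gonal.
s = 10: P(10, 8) = 232 and P(10, 9) = 297; 289 is not s-gonal.
s = 11: P(11, 8) = 260 and P(11, 9) = 333; 289 is not s-gonal.
s = 12: P(12, 8) = 288 and P(12, 9) = 369; 289 is not s-gonal.
Hits: s ∈ {4} → 1.

1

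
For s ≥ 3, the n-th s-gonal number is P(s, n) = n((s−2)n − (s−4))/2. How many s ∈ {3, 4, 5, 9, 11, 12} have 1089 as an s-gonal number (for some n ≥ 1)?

s = 3: P(3, 46) = 1081 and P(3, 47) = 1128; 1089 is not s-gonal.
s = 4: P(4, 33) = 1089. ✓
s = 5: P(5, 27) = 1080 and P(5, 28) = 1162; 1089 is not s-gonal.
s = 9: P(9, 18) = 1089. ✓
s = 11: P(11, 15) = 960 and P(11, 16) = 1096; 1089 is not s-gonal.
s = 12: P(12, 15) = 1065 and P(12, 16) = 1216; 1089 is not s-gonal.
Hits: s ∈ {4, 9} → 2.

2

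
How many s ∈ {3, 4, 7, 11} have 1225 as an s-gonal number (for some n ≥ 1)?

s = 3: P(3, 49) = 1225. ✓
s = 4: P(4, 35) = 1225. ✓
s = 7: P(7, 22) = 1177 and P(7, 23) = 1288; 1225 is not s-gonal.
s = 11: P(11, 16) = 1096 and P(11, 17) = 1241; 1225 is not s-gonal.
Hits: s ∈ {3, 4} → 2.

2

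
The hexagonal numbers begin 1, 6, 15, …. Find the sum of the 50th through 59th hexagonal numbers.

Σ i(2i−1) = 2Σi² − Σi over i = 50..59.
Σi = 1770 − 1225 = 545 and Σi² = 70210 − 40425 = 29785.
2·29785 − 1·545 = 59025.

59025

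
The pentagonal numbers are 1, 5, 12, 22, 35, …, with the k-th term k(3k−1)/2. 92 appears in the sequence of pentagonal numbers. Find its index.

8

Set n(3n−1)/2 = 92, giving 3n² − n − 184 = 0.
The discriminant is 1 + 24·92 = 2209, and √2209 = 47.
So n = (1 + 47) / 6 = 48/6 = 8.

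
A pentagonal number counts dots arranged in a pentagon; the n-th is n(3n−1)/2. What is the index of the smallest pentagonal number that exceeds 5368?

60

Solve n(3n−1)/2 > 5368 for integer n.
The largest n with value ≤ 5368 is 59 (since 5192 ≤ 5368 < 5370), so the first above is n = 60, value 5370.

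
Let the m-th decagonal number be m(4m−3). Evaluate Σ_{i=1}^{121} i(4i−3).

Σ i(4i−3) = 4Σi² − 3Σi over i = 1..121.
Σi = 7381 and Σi² = 597861.
4·597861 − 3·7381 = 2369301.

2369301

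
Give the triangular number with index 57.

The 57th triangular number is n(n+1)/2 with n = 57.
57·58/2 = 3306/2 = 1653.

1653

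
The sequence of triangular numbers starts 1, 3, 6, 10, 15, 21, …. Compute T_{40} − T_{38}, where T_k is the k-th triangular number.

40·41/2 = 820 and 38·39/2 = 741.
Difference: 820 − 741 = 79.

79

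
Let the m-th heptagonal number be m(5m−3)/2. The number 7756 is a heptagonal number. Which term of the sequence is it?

Set n(5n−3)/2 = 7756, giving 5n² − 3n − 15512 = 0.
The discriminant is 9 + 40·7756 = 310249, and √310249 = 557.
So n = (3 + 557) / 10 = 560/10 = 56.

56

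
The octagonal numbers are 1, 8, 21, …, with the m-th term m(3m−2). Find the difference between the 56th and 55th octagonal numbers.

Consecutive octagonal numbers differ by 6n − 5: here 6·56 − 5 = 331.

331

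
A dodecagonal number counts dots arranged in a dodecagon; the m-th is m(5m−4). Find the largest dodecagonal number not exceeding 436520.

433945

Solve n(5n−4) ≤ 436520 for integer n.
n = 295 gives 433945 ≤ 436520, while n = 296 gives 436896 > 436520; so the answer is 433945.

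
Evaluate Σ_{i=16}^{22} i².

Σ_{i=16}^{22} i² = 3795 − 1240 = 2555.

2555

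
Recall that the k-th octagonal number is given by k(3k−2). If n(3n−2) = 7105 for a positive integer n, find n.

Set n(3n−2) = 7105, giving 3n² − 2n − 7105 = 0.
The discriminant is 4 + 12·7105 = 85264, and √85264 = 292.
So n = (2 + 292) / 6 = 294/6 = 49.

49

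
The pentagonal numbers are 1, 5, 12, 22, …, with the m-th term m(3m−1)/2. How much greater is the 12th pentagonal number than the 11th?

Consecutive pentagonal numbers differ by 3n − 2: here 3·12 − 2 = 34.

34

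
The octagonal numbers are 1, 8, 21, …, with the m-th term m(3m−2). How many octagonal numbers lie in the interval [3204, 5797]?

11

The n-th octagonal number is n(3n−2).
Smallest index with value ≥ 3204: n = 34 (giving 3400).
Largest index with value ≤ 5797: n = 44 (giving 5720).
Indices 34 through 44: 11 terms.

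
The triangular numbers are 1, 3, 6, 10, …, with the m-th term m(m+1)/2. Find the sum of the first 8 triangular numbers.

Σ i(i+1)/2 = (Σi² + Σi) / 2 over i = 1..8.
Σi = 36 and Σi² = 204.
(1·204 + 1·36) / 2 = 240/2 = 120.

120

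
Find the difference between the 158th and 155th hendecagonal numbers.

158·(9·158 − 7)/2 = 111785 and 155·(9·155 − 7)/2 = 107570.
Difference: 111785 − 107570 = 4215.

4215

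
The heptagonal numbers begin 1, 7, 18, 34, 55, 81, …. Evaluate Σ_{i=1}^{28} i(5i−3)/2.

18676

Σ i(5i−3)/2 = (5Σi² − 3Σi) / 2 over i = 1..28.
Σi = 406 and Σi² = 7714.
(5·7714 − 3·406) / 2 = 37352/2 = 18676.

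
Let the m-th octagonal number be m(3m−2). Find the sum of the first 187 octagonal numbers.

Σ i(3i−2) = 3Σi² − 2Σi over i = 1..187.
Σi = 17578 and Σi² = 2197250.
3·2197250 − 2·17578 = 6556594.

6556594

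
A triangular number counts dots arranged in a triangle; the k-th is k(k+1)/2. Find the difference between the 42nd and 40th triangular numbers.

83

42·43/2 = 903 and 40·41/2 = 820.
Difference: 903 − 820 = 83.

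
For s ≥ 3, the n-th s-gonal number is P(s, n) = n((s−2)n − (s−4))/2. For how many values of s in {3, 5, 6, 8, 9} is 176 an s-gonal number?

s = 3: P(3, 18) = 171 and P(3, 19) = 190; 176 is not s-gonal.
s = 5: P(5, 11) = 176. ✓
s = 6: P(6, 9) = 153 and P(6, 10) = 190; 176 is not s-gonal.
s = 8: P(8, 8) = 176. ✓
s = 9: P(9, 7) = 154 and P(9, 8) = 204; 176 is not s-gonal.
Hits: s ∈ {5, 8} → 2.

2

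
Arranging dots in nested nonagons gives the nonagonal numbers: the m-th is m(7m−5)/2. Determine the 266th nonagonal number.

The 266th nonagonal number is n(7n−5)/2 with n = 266.
266·(7·266 − 5)/2 = 266·1857/2 = 246981.

246981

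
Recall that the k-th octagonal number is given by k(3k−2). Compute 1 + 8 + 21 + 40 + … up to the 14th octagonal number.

2835

Σ i(3i−2) = 3Σi² − 2Σi over i = 1..14.
Σi = 105 and Σi² = 1015.
3·1015 − 2·105 = 2835.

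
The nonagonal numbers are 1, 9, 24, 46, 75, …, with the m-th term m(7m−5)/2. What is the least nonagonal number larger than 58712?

58825

Solve n(7n−5)/2 > 58712 for integer n.
The largest n with value ≤ 58712 is 129 (since 57921 ≤ 58712 < 58825), so the first above is n = 130, value 58825.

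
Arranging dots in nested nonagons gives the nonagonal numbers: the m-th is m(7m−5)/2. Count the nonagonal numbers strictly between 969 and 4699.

19

The n-th nonagonal number is n(7n−5)/2.
Smallest index with value > 969: n = 18 (giving 1089).
Largest index with value < 4699: n = 36 (giving 4446).
Indices 18 through 36: 19 terms.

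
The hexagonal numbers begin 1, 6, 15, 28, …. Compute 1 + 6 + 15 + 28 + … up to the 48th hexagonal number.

74872

Σ i(2i−1) = 2Σi² − Σi over i = 1..48.
Σi = 1176 and Σi² = 38024.
2·38024 − 1·1176 = 74872.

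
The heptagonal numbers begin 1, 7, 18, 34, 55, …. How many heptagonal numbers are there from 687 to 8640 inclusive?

43

The n-th heptagonal number is n(5n−3)/2.
Smallest index with value ≥ 687: n = 17 (giving 697).
Largest index with value ≤ 8640: n = 59 (giving 8614).
Indices 17 through 59: 43 terms.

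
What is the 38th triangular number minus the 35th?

111

38·39/2 = 741 and 35·36/2 = 630.
Difference: 741 − 630 = 111.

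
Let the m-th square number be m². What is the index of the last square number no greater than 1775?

42

Solve n² ≤ 1775 for integer n.
n = 42 gives 1764 ≤ 1775, while n = 43 gives 1849 > 1775; so the answer is index 42.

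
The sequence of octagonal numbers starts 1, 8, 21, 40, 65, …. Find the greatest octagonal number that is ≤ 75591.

75525

Solve n(3n−2) ≤ 75591 for integer n.
n = 159 gives 75525 ≤ 75591, while n = 160 gives 76480 > 75591; so the answer is 75525.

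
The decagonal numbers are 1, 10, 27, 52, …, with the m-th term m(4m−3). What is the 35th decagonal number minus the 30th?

35·(4·35 − 3) = 4795 and 30·(4·30 − 3) = 3510.
Difference: 4795 − 3510 = 1285.

1285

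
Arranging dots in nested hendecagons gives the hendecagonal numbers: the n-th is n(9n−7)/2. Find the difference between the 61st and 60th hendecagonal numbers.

Consecutive hendecagonal numbers differ by 9n − 8: here 9·61 − 8 = 541.

541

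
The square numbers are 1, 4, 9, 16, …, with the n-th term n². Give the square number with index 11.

121

The 11th square number is n² with n = 11.
11² = 121.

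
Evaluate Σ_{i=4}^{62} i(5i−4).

399017

Σ i(5i−4) = 5Σi² − 4Σi over i = 4..62.
Σi = 1953 − 6 = 1947 and Σi² = 81375 − 14 = 81361.
5·81361 − 4·1947 = 399017.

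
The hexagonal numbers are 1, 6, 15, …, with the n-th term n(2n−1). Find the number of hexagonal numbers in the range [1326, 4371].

The n-th hexagonal number is n(2n−1).
Smallest index with value ≥ 1326: n = 26 (giving 1326).
Largest index with value ≤ 4371: n = 47 (giving 4371).
Indices 26 through 47: 22 terms.

22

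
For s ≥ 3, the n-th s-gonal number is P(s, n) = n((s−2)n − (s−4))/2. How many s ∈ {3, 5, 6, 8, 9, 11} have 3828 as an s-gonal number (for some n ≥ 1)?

2

s = 3: P(3, 87) = 3828. ✓
s = 5: P(5, 50) = 3725 and P(5, 51) = 3876; 3828 is not s-gonal.
s = 6: P(6, 44) = 3828. ✓
s = 8: P(8, 36) = 3816 and P(8, 37) = 4033; 3828 is not s-gonal.
s = 9: P(9, 33) = 3729 and P(9, 34) = 3961; 3828 is not s-gonal.
s = 11: P(11, 29) = 3683 and P(11, 30) = 3945; 3828 is not s-gonal.
Hits: s ∈ {3, 6} → 2.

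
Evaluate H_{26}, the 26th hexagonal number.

26·(2·26 − 1) = 26·51 = 1326.

1326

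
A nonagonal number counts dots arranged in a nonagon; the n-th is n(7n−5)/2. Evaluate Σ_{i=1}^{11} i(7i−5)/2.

1606

Σ i(7i−5)/2 = (7Σi² − 5Σi) / 2 over i = 1..11.
Σi = 66 and Σi² = 506.
(7·506 − 5·66) / 2 = 3212/2 = 1606.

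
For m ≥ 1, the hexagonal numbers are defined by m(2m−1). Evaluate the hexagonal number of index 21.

The 21st hexagonal number is n(2n−1) with n = 21.
21·(2·21 − 1) = 21·41 = 861.

861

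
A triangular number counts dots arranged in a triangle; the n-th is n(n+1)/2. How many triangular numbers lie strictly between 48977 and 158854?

The n-th triangular number is n(n+1)/2.
Smallest index with value > 48977: n = 313 (giving 49141).
Largest index with value < 158854: n = 563 (giving 158766).
Indices 313 through 563: 251 terms.

251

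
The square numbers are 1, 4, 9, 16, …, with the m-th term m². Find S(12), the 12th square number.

12² = 144.

144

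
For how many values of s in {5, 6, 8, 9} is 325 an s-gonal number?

s = 5: P(5, 14) = 287 and P(5, 15) = 330; 325 is not s-gonal.
s = 6: P(6, 13) = 325. ✓
s = 8: P(8, 10) = 280 and P(8, 11) = 341; 325 is not s-gonal.
s = 9: P(9, 10) = 325. ✓
Hits: s ∈ {6, 9} → 2.

2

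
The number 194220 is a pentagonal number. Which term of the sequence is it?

360

Set n(3n−1)/2 = 194220, giving 3n² − n − 388440 = 0.
The discriminant is 1 + 24·194220 = 4661281, and √4661281 = 2159.
So n = (1 + 2159) / 6 = 2160/6 = 360.
Check: 360·(3·360 − 1)/2 = 194220. ✓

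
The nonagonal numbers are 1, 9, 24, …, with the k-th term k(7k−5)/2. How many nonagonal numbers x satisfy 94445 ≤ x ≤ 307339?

132

The n-th nonagonal number is n(7n−5)/2.
Smallest index with value ≥ 94445: n = 165 (giving 94875).
Largest index with value ≤ 307339: n = 296 (giving 305916).
Indices 165 through 296: 132 terms.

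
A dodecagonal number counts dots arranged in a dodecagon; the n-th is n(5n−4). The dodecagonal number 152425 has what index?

Set n(5n−4) = 152425, giving 5n² − 4n − 152425 = 0.
The discriminant is 16 + 20·152425 = 3048516, and √3048516 = 1746.
So n = (4 + 1746) / 10 = 1750/10 = 175.

175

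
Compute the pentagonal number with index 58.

The 58th pentagonal number is n(3n−1)/2 with n = 58.
58·(3·58 − 1)/2 = 58·173/2 = 5017.

5017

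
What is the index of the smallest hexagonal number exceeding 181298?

302

Solve n(2n−1) > 181298 for integer n.
The largest n with value ≤ 181298 is 301 (since 180901 ≤ 181298 < 182106), so the first above is n = 302, value 182106.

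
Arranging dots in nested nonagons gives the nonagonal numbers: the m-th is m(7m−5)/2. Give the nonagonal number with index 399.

556206

399·(7·399 − 5)/2 = 399·2788/2 = 399·1394 = 556206.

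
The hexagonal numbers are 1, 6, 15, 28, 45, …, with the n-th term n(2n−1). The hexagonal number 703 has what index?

Set n(2n−1) = 703, giving 2n² − n − 703 = 0.
The discriminant is 1 + 8·703 = 5625, and √5625 = 75.
So n = (1 + 75) / 4 = 76/4 = 19.

19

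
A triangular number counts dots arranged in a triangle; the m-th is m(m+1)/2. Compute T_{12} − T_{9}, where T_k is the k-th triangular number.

33

12·13/2 = 78 and 9·10/2 = 45.
Difference: 78 − 45 = 33.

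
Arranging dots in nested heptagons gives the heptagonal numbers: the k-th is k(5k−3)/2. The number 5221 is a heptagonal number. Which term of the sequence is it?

46

Set n(5n−3)/2 = 5221, giving 5n² − 3n − 10442 = 0.
The discriminant is 9 + 40·5221 = 208849, and √208849 = 457.
So n = (3 + 457) / 10 = 460/10 = 46.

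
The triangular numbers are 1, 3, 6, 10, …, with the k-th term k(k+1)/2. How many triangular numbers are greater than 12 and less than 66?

6

The n-th triangular number is n(n+1)/2.
Smallest index with value > 12: n = 5 (giving 15).
Largest index with value < 66: n = 10 (giving 55).
Indices 5 through 10: 6 terms.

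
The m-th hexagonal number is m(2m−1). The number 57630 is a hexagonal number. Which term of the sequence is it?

Set n(2n−1) = 57630, giving 2n² − n − 57630 = 0.
So n = (1 + 679) / 4 = 680/4 = 170.
Check: 170·(2·170 − 1) = 57630. ✓

170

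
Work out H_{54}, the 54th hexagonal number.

54·(2·54 − 1) = 54·107 = 5778.

5778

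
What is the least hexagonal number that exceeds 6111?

6216

Solve n(2n−1) > 6111 for integer n.
The largest n with value ≤ 6111 is 55 (since 5995 ≤ 6111 < 6216), so the first above is n = 56, value 6216.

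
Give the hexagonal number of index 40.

The 40th hexagonal number is n(2n−1) with n = 40.
40·(2·40 − 1) = 40·79 = 3160.

3160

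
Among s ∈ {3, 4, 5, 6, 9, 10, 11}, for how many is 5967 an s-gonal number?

1

s = 3: P(3, 108) = 5886 and P(3, 109) = 5995; 5967 is not s-gonal.
s = 4: P(4, 77) = 5929 and P(4, 78) = 6084; 5967 is not s-gonal.
s = 5: P(5, 63) = 5922 and P(5, 64) = 6112; 5967 is not s-gonal.
s = 6: P(6, 54) = 5778 and P(6, 55) = 5995; 5967 is not s-gonal.
s = 9: P(9, 41) = 5781 and P(9, 42) = 6069; 5967 is not s-gonal.
s = 10: P(10, 39) = 5967. ✓
s = 11: P(11, 36) = 5706 and P(11, 37) = 6031; 5967 is not s-gonal.
Hits: s ∈ {10} → 1.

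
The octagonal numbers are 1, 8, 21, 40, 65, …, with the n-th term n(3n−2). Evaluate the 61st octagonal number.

11041

61·(3·61 − 2) = 61·181 = 11041.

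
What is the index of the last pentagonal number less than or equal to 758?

22

Solve n(3n−1)/2 ≤ 758 for integer n.
n = 22 gives 715 ≤ 758, while n = 23 gives 782 > 758; so the answer is index 22.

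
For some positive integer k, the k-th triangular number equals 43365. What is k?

Set n(n+1)/2 = 43365, giving n² + n − 86730 = 0.
The discriminant is 1 + 8·43365 = 346921, and √346921 = 589.
So n = (-1 + 589) / 2 = 588/2 = 294.

294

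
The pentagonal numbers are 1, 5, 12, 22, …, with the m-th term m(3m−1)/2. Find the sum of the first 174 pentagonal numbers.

Σ i(3i−1)/2 = (3Σi² − Σi) / 2 over i = 1..174.
Σi = 15225 and Σi² = 1771175.
(3·1771175 − 1·15225) / 2 = 5298300/2 = 2649150.

2649150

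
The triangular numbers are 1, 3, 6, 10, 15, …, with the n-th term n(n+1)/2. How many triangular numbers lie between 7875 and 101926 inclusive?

The n-th triangular number is n(n+1)/2.
Smallest index with value ≥ 7875: n = 125 (giving 7875).
Largest index with value ≤ 101926: n = 451 (giving 101926).
Indices 125 through 451: 327 terms.

327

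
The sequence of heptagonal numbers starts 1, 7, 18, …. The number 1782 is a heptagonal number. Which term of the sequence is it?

27

Set n(5n−3)/2 = 1782, giving 5n² − 3n − 3564 = 0.
So n = (3 + 267) / 10 = 270/10 = 27.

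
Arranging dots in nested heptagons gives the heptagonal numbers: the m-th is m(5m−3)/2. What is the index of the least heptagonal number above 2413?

Solve n(5n−3)/2 > 2413 for integer n.
The largest n with value ≤ 2413 is 31 (since 2356 ≤ 2413 < 2512), so the first above is n = 32, value 2512.

32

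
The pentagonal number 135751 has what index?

Set n(3n−1)/2 = 135751, giving 3n² − n − 271502 = 0.
The discriminant is 1 + 24·135751 = 3258025, and √3258025 = 1805.
So n = (1 + 1805) / 6 = 1806/6 = 301.
Check: 301·(3·301 − 1)/2 = 135751. ✓

301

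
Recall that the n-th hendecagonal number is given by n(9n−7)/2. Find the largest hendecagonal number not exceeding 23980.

Solve n(9n−7)/2 ≤ 23980 for integer n.
n = 73 gives 23725 ≤ 23980, while n = 74 gives 24383 > 23980; so the answer is 23725.

23725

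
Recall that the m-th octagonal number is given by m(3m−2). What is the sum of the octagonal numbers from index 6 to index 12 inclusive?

Σ i(3i−2) = 3Σi² − 2Σi over i = 6..12.
Σi = 78 − 15 = 63 and Σi² = 650 − 55 = 595.
3·595 − 2·63 = 1659.

1659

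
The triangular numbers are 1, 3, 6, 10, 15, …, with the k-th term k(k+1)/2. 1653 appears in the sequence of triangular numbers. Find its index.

Set n(n+1)/2 = 1653, giving n² + n − 3306 = 0.
The discriminant is 1 + 8·1653 = 13225, and √13225 = 115.
So n = (-1 + 115) / 2 = 114/2 = 57.

57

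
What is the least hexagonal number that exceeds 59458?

59685

Solve n(2n−1) > 59458 for integer n.
The largest n with value ≤ 59458 is 172 (since 58996 ≤ 59458 < 59685), so the first above is n = 173, value 59685.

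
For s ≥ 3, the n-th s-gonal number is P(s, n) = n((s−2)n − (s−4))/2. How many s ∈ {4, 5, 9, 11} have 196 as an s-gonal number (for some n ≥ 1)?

s = 4: P(4, 14) = 196. ✓
s = 5: P(5, 11) = 176 and P(5, 12) = 210; 196 is not s-gonal.
s = 9: P(9, 7) = 154 and P(9, 8) = 204; 196 is not s-gonal.
s = 11: P(11, 7) = 196. ✓
Hits: s ∈ {4, 11} → 2.

2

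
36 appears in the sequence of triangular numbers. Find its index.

Set n(n+1)/2 = 36, giving n² + n − 72 = 0.
The discriminant is 1 + 8·36 = 289, and √289 = 17.
So n = (-1 + 17) / 2 = 16/2 = 8.
Check: 8·9/2 = 36. ✓

8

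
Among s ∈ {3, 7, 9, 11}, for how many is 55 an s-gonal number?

s = 3: P(3, 10) = 55. ✓
s = 7: P(7, 5) = 55. ✓
s = 9: P(9, 4) = 46 and P(9, 5) = 75; 55 is not s-gonal.
s = 11: P(11, 3) = 30 and P(11, 4) = 58; 55 is not s-gonal.
Hits: s ∈ {3, 7} → 2.

2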